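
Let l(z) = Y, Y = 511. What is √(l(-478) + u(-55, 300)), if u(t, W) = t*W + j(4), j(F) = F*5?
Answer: I*√15969 ≈ 126.37*I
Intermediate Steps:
j(F) = 5*F
u(t, W) = 20 + W*t (u(t, W) = t*W + 5*4 = W*t + 20 = 20 + W*t)
l(z) = 511
√(l(-478) + u(-55, 300)) = √(511 + (20 + 300*(-55))) = √(511 + (20 - 16500)) = √(511 - 16480) = √(-15969) = I*√15969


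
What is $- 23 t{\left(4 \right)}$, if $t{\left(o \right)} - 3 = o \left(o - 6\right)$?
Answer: $115$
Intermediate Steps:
$t{\left(o \right)} = 3 + o \left(-6 + o\right)$ ($t{\left(o \right)} = 3 + o \left(o - 6\right) = 3 + o \left(-6 + o\right)$)
$- 23 t{\left(4 \right)} = - 23 \left(3 + 4^{2} - 24\right) = - 23 \left(3 + 16 - 24\right) = \left(-23\right) \left(-5\right) = 115$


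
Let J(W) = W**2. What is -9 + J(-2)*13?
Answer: 43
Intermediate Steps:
-9 + J(-2)*13 = -9 + (-2)**2*13 = -9 + 4*13 = -9 + 52 = 43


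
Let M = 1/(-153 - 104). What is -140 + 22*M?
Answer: -36002/257 ≈ -140.09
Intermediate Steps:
M = -1/257 (M = 1/(-257) = -1/257 ≈ -0.0038911)
-140 + 22*M = -140 + 22*(-1/257) = -140 - 22/257 = -36002/257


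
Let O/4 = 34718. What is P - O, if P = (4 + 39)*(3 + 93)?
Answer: -134744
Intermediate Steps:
O = 138872 (O = 4*34718 = 138872)
P = 4128 (P = 43*96 = 4128)
P - O = 4128 - 1*138872 = 4128 - 138872 = -134744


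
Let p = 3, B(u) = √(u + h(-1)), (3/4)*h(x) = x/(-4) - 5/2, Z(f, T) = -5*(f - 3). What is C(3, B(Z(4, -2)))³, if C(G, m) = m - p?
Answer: 45 + 38*I*√2 ≈ 45.0 + 53.74*I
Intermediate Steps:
Z(f, T) = 15 - 5*f (Z(f, T) = -5*(-3 + f) = 15 - 5*f)
h(x) = -10/3 - x/3 (h(x) = 4*(x/(-4) - 5/2)/3 = 4*(x*(-¼) - 5*½)/3 = 4*(-x/4 - 5/2)/3 = 4*(-5/2 - x/4)/3 = -10/3 - x/3)
B(u) = √(-3 + u) (B(u) = √(u + (-10/3 - ⅓*(-1))) = √(u + (-10/3 + ⅓)) = √(u - 3) = √(-3 + u))
C(G, m) = -3 + m (C(G, m) = m - 1*3 = m - 3 = -3 + m)
C(3, B(Z(4, -2)))³ = (-3 + √(-3 + (15 - 5*4)))³ = (-3 + √(-3 + (15 - 20)))³ = (-3 + √(-3 - 5))³ = (-3 + √(-8))³ = (-3 + 2*I*√2)³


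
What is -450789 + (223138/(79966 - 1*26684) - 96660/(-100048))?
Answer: -300377423018395/666344692 ≈ -4.5078e+5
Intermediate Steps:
-450789 + (223138/(79966 - 1*26684) - 96660/(-100048)) = -450789 + (223138/(79966 - 26684) - 96660*(-1/100048)) = -450789 + (223138/53282 + 24165/25012) = -450789 + (223138*(1/53282) + 24165/25012) = -450789 + (111569/26641 + 24165/25012) = -450789 + 3434343593/666344692 = -300377423018395/666344692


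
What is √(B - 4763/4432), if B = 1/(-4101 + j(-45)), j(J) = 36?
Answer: I*√21806243232135/4504020 ≈ 1.0368*I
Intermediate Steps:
B = -1/4065 (B = 1/(-4101 + 36) = 1/(-4065) = -1/4065 ≈ -0.00024600)
√(B - 4763/4432) = √(-1/4065 - 4763/4432) = √(-19366027/18016080) = I*√21806243232135/4504020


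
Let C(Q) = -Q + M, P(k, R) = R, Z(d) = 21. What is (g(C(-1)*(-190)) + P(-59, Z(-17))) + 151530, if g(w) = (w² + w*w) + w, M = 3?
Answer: 1305991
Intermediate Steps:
C(Q) = 3 - Q (C(Q) = -Q + 3 = 3 - Q)
g(w) = w + 2*w² (g(w) = (w² + w²) + w = 2*w² + w = w + 2*w²)
(g(C(-1)*(-190)) + P(-59, Z(-17))) + 151530 = (((3 - 1*(-1))*(-190))*(1 + 2*((3 - 1*(-1))*(-190))) + 21) + 151530 = (((3 + 1)*(-190))*(1 + 2*((3 + 1)*(-190))) + 21) + 151530 = ((4*(-190))*(1 + 2*(4*(-190))) + 21) + 151530 = (-760*(1 + 2*(-760)) + 21) + 151530 = (-760*(1 - 1520) + 21) + 151530 = (-760*(-1519) + 21) + 151530 = (1154440 + 21) + 151530 = 1154461 + 151530 = 1305991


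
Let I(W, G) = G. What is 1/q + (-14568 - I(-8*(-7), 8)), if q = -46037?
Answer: -671035313/46037 ≈ -14576.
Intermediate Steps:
1/q + (-14568 - I(-8*(-7), 8)) = 1/(-46037) + (-14568 - 1*8) = -1/46037 + (-14568 - 8) = -1/46037 - 14576 = -671035313/46037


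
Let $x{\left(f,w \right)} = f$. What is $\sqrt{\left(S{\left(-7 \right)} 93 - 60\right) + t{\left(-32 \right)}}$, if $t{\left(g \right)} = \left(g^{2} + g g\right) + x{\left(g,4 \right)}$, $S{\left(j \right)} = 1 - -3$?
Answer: $2 \sqrt{582} \approx 48.249$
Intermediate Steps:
$S{\left(j \right)} = 4$ ($S{\left(j \right)} = 1 + 3 = 4$)
$t{\left(g \right)} = g + 2 g^{2}$ ($t{\left(g \right)} = \left(g^{2} + g g\right) + g = \left(g^{2} + g^{2}\right) + g = 2 g^{2} + g = g + 2 g^{2}$)
$\sqrt{\left(S{\left(-7 \right)} 93 - 60\right) + t{\left(-32 \right)}} = \sqrt{\left(4 \cdot 93 - 60\right) - 32 \left(1 + 2 \left(-32\right)\right)} = \sqrt{\left(372 - 60\right) - 32 \left(1 - 64\right)} = \sqrt{312 - -2016} = \sqrt{312 + 2016} = \sqrt{2328} = 2 \sqrt{582}$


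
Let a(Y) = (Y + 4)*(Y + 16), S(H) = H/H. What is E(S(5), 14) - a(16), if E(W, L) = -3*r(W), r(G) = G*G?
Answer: -643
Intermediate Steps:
r(G) = G²
S(H) = 1
E(W, L) = -3*W²
a(Y) = (4 + Y)*(16 + Y)
E(S(5), 14) - a(16) = -3*1² - (64 + 16² + 20*16) = -3*1 - (64 + 256 + 320) = -3 - 1*640 = -3 - 640 = -643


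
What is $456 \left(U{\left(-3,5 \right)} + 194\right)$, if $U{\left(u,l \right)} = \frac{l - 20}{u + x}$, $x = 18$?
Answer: $88008$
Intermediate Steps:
$U{\left(u,l \right)} = \frac{-20 + l}{18 + u}$ ($U{\left(u,l \right)} = \frac{l - 20}{u + 18} = \frac{-20 + l}{18 + u}$)
$456 \left(U{\left(-3,5 \right)} + 194\right) = 456 \left(\frac{-20 + 5}{18 - 3} + 194\right) = 456 \left(\frac{1}{15} \left(-15\right) + 194\right) = 456 \left(-1 + 194\right) = 456 \cdot 193 = 88008$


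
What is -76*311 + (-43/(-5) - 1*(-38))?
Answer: -117947/5 ≈ -23589.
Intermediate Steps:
-76*311 + (-43/(-5) - 1*(-38)) = -23636 + (-43*(-⅕) + 38) = -23636 + (43/5 + 38) = -23636 + 233/5 = -117947/5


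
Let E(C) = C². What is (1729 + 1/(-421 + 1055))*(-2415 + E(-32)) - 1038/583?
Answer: -888956794303/369622 ≈ -2.4050e+6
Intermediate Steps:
(1729 + 1/(-421 + 1055))*(-2415 + E(-32)) - 1038/583 = (1729 + 1/(-421 + 1055))*(-2415 + (-32)²) - 1038/583 = (1729 + 1/634)*(-2415 + 1024) - 1038*1/583 = (1729 + 1/634)*(-1391) - 1038/583 = (1096187/634)*(-1391) - 1038/583 = -1524796117/634 - 1038/583 = -888956794303/369622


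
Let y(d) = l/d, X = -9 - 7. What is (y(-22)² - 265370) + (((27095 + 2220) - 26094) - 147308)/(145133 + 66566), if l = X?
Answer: -6797610085021/25615579 ≈ -2.6537e+5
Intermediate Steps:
X = -16
l = -16
y(d) = -16/d
(y(-22)² - 265370) + (((27095 + 2220) - 26094) - 147308)/(145133 + 66566) = ((-16/(-22))² - 265370) + (((27095 + 2220) - 26094) - 147308)/(145133 + 66566) = ((-16*(-1/22))² - 265370) + ((29315 - 26094) - 147308)/211699 = ((8/11)² - 265370) + (3221 - 147308)*(1/211699) = (64/121 - 265370) - 144087*1/211699 = -32109706/121 - 144087/211699 = -6797610085021/25615579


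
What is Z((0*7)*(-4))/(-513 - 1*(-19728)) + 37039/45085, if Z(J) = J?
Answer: 37039/45085 ≈ 0.82154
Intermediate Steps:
Z((0*7)*(-4))/(-513 - 1*(-19728)) + 37039/45085 = ((0*7)*(-4))/(-513 - 1*(-19728)) + 37039/45085 = (0*(-4))/(-513 + 19728) + 37039*(1/45085) = 0/19215 + 37039/45085 = 0*(1/19215) + 37039/45085 = 0 + 37039/45085 = 37039/45085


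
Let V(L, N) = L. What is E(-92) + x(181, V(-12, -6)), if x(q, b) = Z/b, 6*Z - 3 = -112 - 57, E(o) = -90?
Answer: -3157/36 ≈ -87.694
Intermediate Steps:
Z = -83/3 (Z = 1/2 + (-112 - 57)/6 = 1/2 + (1/6)*(-169) = 1/2 - 169/6 = -83/3 ≈ -27.667)
x(q, b) = -83/(3*b)
E(-92) + x(181, V(-12, -6)) = -90 - 83/3/(-12) = -90 - 83/3*(-1/12) = -90 + 83/36 = -3157/36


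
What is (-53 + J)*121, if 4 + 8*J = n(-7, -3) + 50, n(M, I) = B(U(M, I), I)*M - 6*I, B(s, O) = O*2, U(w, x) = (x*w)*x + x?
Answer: -19239/4 ≈ -4809.8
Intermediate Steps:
U(w, x) = x + w*x**2 (U(w, x) = (w*x)*x + x = w*x**2 + x = x + w*x**2)
B(s, O) = 2*O
n(M, I) = -6*I + 2*I*M (n(M, I) = (2*I)*M - 6*I = 2*I*M - 6*I = -6*I + 2*I*M)
J = 53/4 (J = -1/2 + (2*(-3)*(-3 - 7) + 50)/8 = -1/2 + (2*(-3)*(-10) + 50)/8 = -1/2 + (60 + 50)/8 = -1/2 + (1/8)*110 = -1/2 + 55/4 = 53/4 ≈ 13.250)
(-53 + J)*121 = (-53 + 53/4)*121 = -159/4*121 = -19239/4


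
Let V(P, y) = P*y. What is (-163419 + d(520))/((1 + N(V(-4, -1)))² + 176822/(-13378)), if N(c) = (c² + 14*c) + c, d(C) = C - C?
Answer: -1093109691/39570670 ≈ -27.624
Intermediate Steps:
d(C) = 0
N(c) = c² + 15*c
(-163419 + d(520))/((1 + N(V(-4, -1)))² + 176822/(-13378)) = (-163419 + 0)/((1 + (-4*(-1))*(15 - 4*(-1)))² + 176822/(-13378)) = -163419/((1 + 4*(15 + 4))² + 176822*(-1/13378)) = -163419/((1 + 4*19)² - 88411/6689) = -163419/((1 + 76)² - 88411/6689) = -163419/(77² - 88411/6689) = -163419/(5929 - 88411/6689) = -163419/39570670/6689 = -163419*6689/39570670 = -1093109691/39570670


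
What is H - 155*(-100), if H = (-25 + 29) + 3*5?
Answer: 15519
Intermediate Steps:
H = 19 (H = 4 + 15 = 19)
H - 155*(-100) = 19 - 155*(-100) = 19 + 15500 = 15519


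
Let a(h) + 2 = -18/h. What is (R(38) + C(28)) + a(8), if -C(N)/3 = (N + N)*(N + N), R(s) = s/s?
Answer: -37645/4 ≈ -9411.3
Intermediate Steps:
R(s) = 1
a(h) = -2 - 18/h
C(N) = -12*N**2 (C(N) = -3*(N + N)*(N + N) = -3*2*N*2*N = -12*N**2)
(R(38) + C(28)) + a(8) = (1 - 12*28**2) + (-2 - 18/8) = (1 - 12*784) + (-2 - 18*1/8) = (1 - 9408) + (-2 - 9/4) = -9407 - 17/4 = -37645/4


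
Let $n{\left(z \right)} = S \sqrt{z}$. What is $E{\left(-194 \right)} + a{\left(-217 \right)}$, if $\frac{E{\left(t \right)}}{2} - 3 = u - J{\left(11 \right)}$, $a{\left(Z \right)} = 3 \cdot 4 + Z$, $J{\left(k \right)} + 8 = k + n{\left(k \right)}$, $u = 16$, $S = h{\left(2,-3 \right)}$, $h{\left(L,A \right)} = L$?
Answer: $-173 - 4 \sqrt{11} \approx -186.27$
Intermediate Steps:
$S = 2$
$n{\left(z \right)} = 2 \sqrt{z}$
$J{\left(k \right)} = -8 + k + 2 \sqrt{k}$ ($J{\left(k \right)} = -8 + \left(k + 2 \sqrt{k}\right) = -8 + k + 2 \sqrt{k}$)
$a{\left(Z \right)} = 12 + Z$
$E{\left(t \right)} = 32 - 4 \sqrt{11}$ ($E{\left(t \right)} = 6 + 2 \left(16 - \left(-8 + 11 + 2 \sqrt{11}\right)\right) = 6 + 2 \left(16 - \left(3 + 2 \sqrt{11}\right)\right) = 6 + 2 \left(13 - 2 \sqrt{11}\right) = 6 + \left(26 - 4 \sqrt{11}\right) = 32 - 4 \sqrt{11}$)
$E{\left(-194 \right)} + a{\left(-217 \right)} = \left(32 - 4 \sqrt{11}\right) + \left(12 - 217\right) = \left(32 - 4 \sqrt{11}\right) - 205 = -173 - 4 \sqrt{11}$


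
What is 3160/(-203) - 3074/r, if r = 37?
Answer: -740942/7511 ≈ -98.648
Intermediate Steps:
3160/(-203) - 3074/r = 3160/(-203) - 3074/37 = 3160*(-1/203) - 3074*1/37 = -3160/203 - 3074/37 = -740942/7511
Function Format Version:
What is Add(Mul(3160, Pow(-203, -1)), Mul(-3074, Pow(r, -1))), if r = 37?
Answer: Rational(-740942, 7511) ≈ -98.648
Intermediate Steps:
Add(Mul(3160, Pow(-203, -1)), Mul(-3074, Pow(r, -1))) = Add(Mul(3160, Pow(-203, -1)), Mul(-3074, Pow(37, -1))) = Add(Mul(3160, Rational(-1, 203)), Mul(-3074, Rational(1, 37))) = Add(Rational(-3160, 203), Rational(-3074, 37)) = Rational(-740942, 7511)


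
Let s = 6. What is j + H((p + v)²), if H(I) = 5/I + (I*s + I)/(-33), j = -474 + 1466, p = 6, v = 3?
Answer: 868618/891 ≈ 974.88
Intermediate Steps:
j = 992
H(I) = 5/I - 7*I/33 (H(I) = 5/I + (I*6 + I)/(-33) = 5/I + (6*I + I)*(-1/33) = 5/I + (7*I)*(-1/33) = 5/I - 7*I/33)
j + H((p + v)²) = 992 + (5/((6 + 3)²) - 7*(6 + 3)²/33) = 992 + (5/(9²) - 7/33*9²) = 992 + (5/81 - 7/33*81) = 992 + (5*(1/81) - 189/11) = 992 + (5/81 - 189/11) = 992 - 15254/891 = 868618/891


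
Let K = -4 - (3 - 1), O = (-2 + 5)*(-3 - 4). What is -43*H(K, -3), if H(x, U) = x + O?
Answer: 1161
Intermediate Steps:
O = -21 (O = 3*(-7) = -21)
K = -6 (K = -4 - 1*2 = -4 - 2 = -6)
H(x, U) = -21 + x (H(x, U) = x - 21 = -21 + x)
-43*H(K, -3) = -43*(-21 - 6) = -43*(-27) = 1161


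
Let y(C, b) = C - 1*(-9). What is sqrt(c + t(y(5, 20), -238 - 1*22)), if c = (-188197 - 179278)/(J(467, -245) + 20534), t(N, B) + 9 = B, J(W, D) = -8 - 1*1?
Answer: 18*I*sqrt(596867)/821 ≈ 16.938*I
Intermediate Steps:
J(W, D) = -9 (J(W, D) = -8 - 1 = -9)
y(C, b) = 9 + C (y(C, b) = C + 9 = 9 + C)
t(N, B) = -9 + B
c = -14699/821 (c = (-188197 - 179278)/(-9 + 20534) = -367475/20525 = -367475*1/20525 = -14699/821 ≈ -17.904)
sqrt(c + t(y(5, 20), -238 - 1*22)) = sqrt(-14699/821 + (-9 + (-238 - 1*22))) = sqrt(-14699/821 + (-9 + (-238 - 22))) = sqrt(-14699/821 + (-9 - 260)) = sqrt(-14699/821 - 269) = sqrt(-235548/821) = 18*I*sqrt(596867)/821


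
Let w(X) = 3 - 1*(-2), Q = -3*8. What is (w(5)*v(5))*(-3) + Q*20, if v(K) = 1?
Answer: -495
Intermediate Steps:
Q = -24
w(X) = 5 (w(X) = 3 + 2 = 5)
(w(5)*v(5))*(-3) + Q*20 = (5*1)*(-3) - 24*20 = 5*(-3) - 480 = -15 - 480 = -495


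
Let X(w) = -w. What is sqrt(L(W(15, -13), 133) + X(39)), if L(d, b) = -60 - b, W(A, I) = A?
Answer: 2*I*sqrt(58) ≈ 15.232*I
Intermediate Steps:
sqrt(L(W(15, -13), 133) + X(39)) = sqrt((-60 - 1*133) - 1*39) = sqrt((-60 - 133) - 39) = sqrt(-193 - 39) = sqrt(-232) = 2*I*sqrt(58)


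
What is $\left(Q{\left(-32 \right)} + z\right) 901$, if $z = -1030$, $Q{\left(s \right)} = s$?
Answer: $-956862$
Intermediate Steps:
$\left(Q{\left(-32 \right)} + z\right) 901 = \left(-32 - 1030\right) 901 = \left(-1062\right) 901 = -956862$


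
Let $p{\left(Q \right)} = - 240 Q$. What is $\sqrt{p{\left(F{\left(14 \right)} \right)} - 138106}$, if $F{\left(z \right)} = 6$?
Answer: $i \sqrt{139546} \approx 373.56 i$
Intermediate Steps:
$\sqrt{p{\left(F{\left(14 \right)} \right)} - 138106} = \sqrt{\left(-240\right) 6 - 138106} = \sqrt{-1440 - 138106} = \sqrt{-139546} = i \sqrt{139546}$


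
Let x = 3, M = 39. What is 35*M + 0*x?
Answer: 1365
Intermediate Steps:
35*M + 0*x = 35*39 + 0*3 = 1365 + 0 = 1365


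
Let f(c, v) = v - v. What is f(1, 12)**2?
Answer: 0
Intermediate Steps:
f(c, v) = 0
f(1, 12)**2 = 0**2 = 0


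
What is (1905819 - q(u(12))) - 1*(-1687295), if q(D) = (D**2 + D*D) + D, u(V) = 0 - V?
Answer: 3592838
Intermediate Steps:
u(V) = -V
q(D) = D + 2*D**2 (q(D) = (D**2 + D**2) + D = 2*D**2 + D = D + 2*D**2)
(1905819 - q(u(12))) - 1*(-1687295) = (1905819 - (-1*12)*(1 + 2*(-1*12))) - 1*(-1687295) = (1905819 - (-12)*(1 + 2*(-12))) + 1687295 = (1905819 - (-12)*(1 - 24)) + 1687295 = (1905819 - (-12)*(-23)) + 1687295 = (1905819 - 1*276) + 1687295 = (1905819 - 276) + 1687295 = 1905543 + 1687295 = 3592838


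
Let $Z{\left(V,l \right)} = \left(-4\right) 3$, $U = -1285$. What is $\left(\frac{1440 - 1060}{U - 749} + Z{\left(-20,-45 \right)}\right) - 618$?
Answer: $- \frac{640900}{1017} \approx -630.19$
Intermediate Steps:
$Z{\left(V,l \right)} = -12$
$\left(\frac{1440 - 1060}{U - 749} + Z{\left(-20,-45 \right)}\right) - 618 = \left(\frac{1440 - 1060}{-1285 - 749} - 12\right) - 618 = \left(\frac{380}{-2034} - 12\right) - 618 = \left(380 \left(- \frac{1}{2034}\right) - 12\right) - 618 = \left(- \frac{190}{1017} - 12\right) - 618 = - \frac{12394}{1017} - 618 = - \frac{640900}{1017}$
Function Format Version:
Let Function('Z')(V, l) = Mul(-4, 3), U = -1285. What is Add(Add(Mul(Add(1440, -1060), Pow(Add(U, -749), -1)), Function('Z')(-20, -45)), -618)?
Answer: Rational(-640900, 1017) ≈ -630.19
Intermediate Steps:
Function('Z')(V, l) = -12
Add(Add(Mul(Add(1440, -1060), Pow(Add(U, -749), -1)), Function('Z')(-20, -45)), -618) = Add(Add(Mul(Add(1440, -1060), Pow(Add(-1285, -749), -1)), -12), -618) = Add(Add(Mul(380, Pow(-2034, -1)), -12), -618) = Add(Add(Mul(380, Rational(-1, 2034)), -12), -618) = Add(Add(Rational(-190, 1017), -12), -618) = Add(Rational(-12394, 1017), -618) = Rational(-640900, 1017)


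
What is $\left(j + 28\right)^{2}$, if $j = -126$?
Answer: $9604$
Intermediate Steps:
$\left(j + 28\right)^{2} = \left(-126 + 28\right)^{2} = \left(-98\right)^{2} = 9604$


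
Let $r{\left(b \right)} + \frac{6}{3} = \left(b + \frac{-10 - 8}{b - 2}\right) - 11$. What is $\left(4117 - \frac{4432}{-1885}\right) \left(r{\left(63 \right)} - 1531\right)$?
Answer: $- \frac{701635556743}{114985} \approx -6.102 \cdot 10^{6}$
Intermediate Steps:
$r{\left(b \right)} = -13 + b - \frac{18}{-2 + b}$ ($r{\left(b \right)} = -2 - \left(11 - b - \frac{-10 - 8}{b - 2}\right) = -2 - \left(11 - b + \frac{18}{-2 + b}\right) = -13 + b - \frac{18}{-2 + b}$)
$\left(4117 - \frac{4432}{-1885}\right) \left(r{\left(63 \right)} - 1531\right) = \left(4117 - \frac{4432}{-1885}\right) \left(\frac{8 + 63^{2} - 945}{-2 + 63} - 1531\right) = \left(4117 - - \frac{4432}{1885}\right) \left(\frac{8 + 3969 - 945}{61} - 1531\right) = \left(4117 + \frac{4432}{1885}\right) \left(\frac{1}{61} \cdot 3032 - 1531\right) = \frac{7764977 \left(\frac{3032}{61} - 1531\right)}{1885} = \frac{7764977}{1885} \left(- \frac{90359}{61}\right) = - \frac{701635556743}{114985}$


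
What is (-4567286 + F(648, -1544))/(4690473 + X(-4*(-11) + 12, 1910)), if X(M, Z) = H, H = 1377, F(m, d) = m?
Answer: -2283319/2345925 ≈ -0.97331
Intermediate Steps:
X(M, Z) = 1377
(-4567286 + F(648, -1544))/(4690473 + X(-4*(-11) + 12, 1910)) = (-4567286 + 648)/(4690473 + 1377) = -4566638/4691850 = -4566638*1/4691850 = -2283319/2345925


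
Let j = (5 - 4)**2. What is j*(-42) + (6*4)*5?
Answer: 78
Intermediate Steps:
j = 1 (j = 1**2 = 1)
j*(-42) + (6*4)*5 = 1*(-42) + (6*4)*5 = -42 + 24*5 = -42 + 120 = 78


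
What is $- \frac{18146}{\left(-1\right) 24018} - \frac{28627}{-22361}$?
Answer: $\frac{546662996}{268533249} \approx 2.0357$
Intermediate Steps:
$- \frac{18146}{\left(-1\right) 24018} - \frac{28627}{-22361} = - \frac{18146}{-24018} - - \frac{28627}{22361} = \left(-18146\right) \left(- \frac{1}{24018}\right) + \frac{28627}{22361} = \frac{9073}{12009} + \frac{28627}{22361} = \frac{546662996}{268533249}$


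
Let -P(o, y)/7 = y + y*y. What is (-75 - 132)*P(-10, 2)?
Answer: 8694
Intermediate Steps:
P(o, y) = -7*y - 7*y² (P(o, y) = -7*(y + y*y) = -7*(y + y²) = -7*y - 7*y²)
(-75 - 132)*P(-10, 2) = (-75 - 132)*(-7*2*(1 + 2)) = -(-1449)*2*3 = -207*(-42) = 8694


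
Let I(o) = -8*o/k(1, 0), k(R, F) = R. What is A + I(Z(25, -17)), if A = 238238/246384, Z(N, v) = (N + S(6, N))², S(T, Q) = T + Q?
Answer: -3090521777/123192 ≈ -25087.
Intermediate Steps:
S(T, Q) = Q + T
Z(N, v) = (6 + 2*N)² (Z(N, v) = (N + (N + 6))² = (N + (6 + N))² = (6 + 2*N)²)
I(o) = -8*o (I(o) = -8*o/1 = -8*o)
A = 119119/123192 (A = 238238*(1/246384) = 119119/123192 ≈ 0.96694)
A + I(Z(25, -17)) = 119119/123192 - 32*(3 + 25)² = 119119/123192 - 32*28² = 119119/123192 - 32*784 = 119119/123192 - 8*3136 = 119119/123192 - 25088 = -3090521777/123192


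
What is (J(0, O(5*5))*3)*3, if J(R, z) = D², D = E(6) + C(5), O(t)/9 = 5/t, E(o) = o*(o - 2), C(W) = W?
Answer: 7569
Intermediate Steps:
E(o) = o*(-2 + o)
O(t) = 45/t (O(t) = 9*(5/t) = 45/t)
D = 29 (D = 6*(-2 + 6) + 5 = 6*4 + 5 = 24 + 5 = 29)
J(R, z) = 841 (J(R, z) = 29² = 841)
(J(0, O(5*5))*3)*3 = (841*3)*3 = 2523*3 = 7569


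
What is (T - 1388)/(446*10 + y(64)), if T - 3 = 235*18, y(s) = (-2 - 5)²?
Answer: 2845/4509 ≈ 0.63096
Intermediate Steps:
y(s) = 49 (y(s) = (-7)² = 49)
T = 4233 (T = 3 + 235*18 = 3 + 4230 = 4233)
(T - 1388)/(446*10 + y(64)) = (4233 - 1388)/(446*10 + 49) = 2845/(4460 + 49) = 2845/4509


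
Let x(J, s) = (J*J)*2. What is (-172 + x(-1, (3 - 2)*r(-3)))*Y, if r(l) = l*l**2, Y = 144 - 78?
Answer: -11220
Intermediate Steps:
Y = 66
r(l) = l**3
x(J, s) = 2*J**2 (x(J, s) = J**2*2 = 2*J**2)
(-172 + x(-1, (3 - 2)*r(-3)))*Y = (-172 + 2*(-1)**2)*66 = (-172 + 2*1)*66 = (-172 + 2)*66 = -170*66 = -11220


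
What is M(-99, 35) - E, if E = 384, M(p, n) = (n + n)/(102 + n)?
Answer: -52538/137 ≈ -383.49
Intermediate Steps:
M(p, n) = 2*n/(102 + n) (M(p, n) = (2*n)/(102 + n) = 2*n/(102 + n))
M(-99, 35) - E = 2*35/(102 + 35) - 1*384 = 2*35/137 - 384 = 2*35*(1/137) - 384 = 70/137 - 384 = -52538/137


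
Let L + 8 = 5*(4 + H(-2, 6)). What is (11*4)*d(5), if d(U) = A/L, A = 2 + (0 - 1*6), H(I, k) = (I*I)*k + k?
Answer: -88/81 ≈ -1.0864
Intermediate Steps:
H(I, k) = k + k*I² (H(I, k) = I²*k + k = k*I² + k = k + k*I²)
L = 162 (L = -8 + 5*(4 + 6*(1 + (-2)²)) = -8 + 5*(4 + 6*(1 + 4)) = -8 + 5*(4 + 6*5) = -8 + 5*(4 + 30) = -8 + 5*34 = -8 + 170 = 162)
A = -4 (A = 2 + (0 - 6) = 2 - 6 = -4)
d(U) = -2/81 (d(U) = -4/162 = -4*1/162 = -2/81)
(11*4)*d(5) = (11*4)*(-2/81) = 44*(-2/81) = -88/81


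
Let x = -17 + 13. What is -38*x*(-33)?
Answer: -5016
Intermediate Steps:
x = -4
-38*x*(-33) = -38*(-4)*(-33) = 152*(-33) = -5016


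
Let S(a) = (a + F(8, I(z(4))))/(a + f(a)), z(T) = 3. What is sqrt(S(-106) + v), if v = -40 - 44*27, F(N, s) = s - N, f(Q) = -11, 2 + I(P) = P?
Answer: I*sqrt(1866319)/39 ≈ 35.029*I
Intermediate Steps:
I(P) = -2 + P
S(a) = (-7 + a)/(-11 + a) (S(a) = (a + ((-2 + 3) - 1*8))/(a - 11) = (a + (1 - 8))/(-11 + a) = (a - 7)/(-11 + a) = (-7 + a)/(-11 + a))
v = -1228 (v = -40 - 1188 = -1228)
sqrt(S(-106) + v) = sqrt((-7 - 106)/(-11 - 106) - 1228) = sqrt(-113/(-117) - 1228) = sqrt(-1/117*(-113) - 1228) = sqrt(113/117 - 1228) = sqrt(-143563/117) = I*sqrt(1866319)/39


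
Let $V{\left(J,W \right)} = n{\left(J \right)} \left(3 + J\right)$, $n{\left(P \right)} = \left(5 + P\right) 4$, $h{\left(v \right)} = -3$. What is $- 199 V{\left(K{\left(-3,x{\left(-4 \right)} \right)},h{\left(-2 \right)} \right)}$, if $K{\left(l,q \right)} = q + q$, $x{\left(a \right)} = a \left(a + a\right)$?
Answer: $-3679908$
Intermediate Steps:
$x{\left(a \right)} = 2 a^{2}$ ($x{\left(a \right)} = a 2 a = 2 a^{2}$)
$K{\left(l,q \right)} = 2 q$
$n{\left(P \right)} = 20 + 4 P$
$V{\left(J,W \right)} = \left(3 + J\right) \left(20 + 4 J\right)$ ($V{\left(J,W \right)} = \left(20 + 4 J\right) \left(3 + J\right) = \left(3 + J\right) \left(20 + 4 J\right)$)
$- 199 V{\left(K{\left(-3,x{\left(-4 \right)} \right)},h{\left(-2 \right)} \right)} = - 199 \cdot 4 \left(3 + 2 \cdot 2 \left(-4\right)^{2}\right) \left(5 + 2 \cdot 2 \left(-4\right)^{2}\right) = - 199 \cdot 4 \left(3 + 2 \cdot 2 \cdot 16\right) \left(5 + 2 \cdot 2 \cdot 16\right) = - 199 \cdot 4 \left(3 + 2 \cdot 32\right) \left(5 + 2 \cdot 32\right) = - 199 \cdot 4 \left(3 + 64\right) \left(5 + 64\right) = - 199 \cdot 4 \cdot 67 \cdot 69 = \left(-199\right) 18492 = -3679908$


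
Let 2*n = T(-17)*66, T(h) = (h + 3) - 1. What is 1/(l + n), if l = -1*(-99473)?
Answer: 1/98978 ≈ 1.0103e-5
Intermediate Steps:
T(h) = 2 + h (T(h) = (3 + h) - 1 = 2 + h)
l = 99473
n = -495 (n = ((2 - 17)*66)/2 = (-15*66)/2 = (1/2)*(-990) = -495)
1/(l + n) = 1/(99473 - 495) = 1/98978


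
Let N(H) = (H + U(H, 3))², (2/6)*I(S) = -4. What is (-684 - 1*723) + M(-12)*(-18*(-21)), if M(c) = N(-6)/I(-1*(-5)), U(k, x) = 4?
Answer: -1533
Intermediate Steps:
I(S) = -12 (I(S) = 3*(-4) = -12)
N(H) = (4 + H)² (N(H) = (H + 4)² = (4 + H)²)
M(c) = -⅓ (M(c) = (4 - 6)²/(-12) = (-2)²*(-1/12) = 4*(-1/12) = -⅓)
(-684 - 1*723) + M(-12)*(-18*(-21)) = (-684 - 1*723) - (-6)*(-21) = (-684 - 723) - ⅓*378 = -1407 - 126 = -1533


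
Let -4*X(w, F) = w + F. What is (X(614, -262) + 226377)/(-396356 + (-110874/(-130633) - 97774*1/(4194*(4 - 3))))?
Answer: -61989020534889/108582886263449 ≈ -0.57089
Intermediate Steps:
X(w, F) = -F/4 - w/4 (X(w, F) = -(w + F)/4 = -(F + w)/4 = -F/4 - w/4)
(X(614, -262) + 226377)/(-396356 + (-110874/(-130633) - 97774*1/(4194*(4 - 3)))) = ((-1/4*(-262) - 1/4*614) + 226377)/(-396356 + (-110874/(-130633) - 97774*1/(4194*(4 - 3)))) = ((131/2 - 307/2) + 226377)/(-396356 + (-110874*(-1/130633) - 97774/(1398*(1*3)))) = (-88 + 226377)/(-396356 + (110874/130633 - 97774/(1398*3))) = 226289/(-396356 + (110874/130633 - 97774/4194)) = 226289/(-396356 + (110874/130633 - 97774*1/4194)) = 226289/(-396356 + (110874/130633 - 48887/2097)) = 226289/(-396356 - 6153752693/273937401) = 226289/(-108582886263449/273937401) = 226289*(-273937401/108582886263449) = -61989020534889/108582886263449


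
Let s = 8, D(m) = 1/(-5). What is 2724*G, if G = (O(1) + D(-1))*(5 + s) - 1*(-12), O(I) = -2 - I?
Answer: -403152/5 ≈ -80630.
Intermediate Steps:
D(m) = -⅕
G = -148/5 (G = ((-2 - 1*1) - ⅕)*(5 + 8) - 1*(-12) = ((-2 - 1) - ⅕)*13 + 12 = (-3 - ⅕)*13 + 12 = -16/5*13 + 12 = -208/5 + 12 = -148/5 ≈ -29.600)
2724*G = 2724*(-148/5) = -403152/5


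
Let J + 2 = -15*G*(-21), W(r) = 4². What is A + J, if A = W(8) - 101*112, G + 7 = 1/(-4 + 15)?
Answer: -148218/11 ≈ -13474.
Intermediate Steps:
W(r) = 16
G = -76/11 (G = -7 + 1/(-4 + 15) = -7 + 1/11 = -76/11 ≈ -6.9091)
A = -11296 (A = 16 - 101*112 = 16 - 11312 = -11296)
J = -23962/11 (J = -2 - 15*(-76/11)*(-21) = -2 + (1140/11)*(-21) = -2 - 23940/11 = -23962/11 ≈ -2178.4)
A + J = -11296 - 23962/11 = -148218/11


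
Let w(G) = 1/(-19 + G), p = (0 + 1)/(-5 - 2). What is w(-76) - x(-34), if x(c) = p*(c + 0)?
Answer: -3237/665 ≈ -4.8677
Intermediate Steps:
p = -⅐ (p = 1/(-7) = 1*(-⅐) = -⅐ ≈ -0.14286)
x(c) = -c/7 (x(c) = -(c + 0)/7 = -c/7)
w(-76) - x(-34) = 1/(-19 - 76) - (-1)*(-34)/7 = 1/(-95) - 1*34/7 = -1/95 - 34/7 = -3237/665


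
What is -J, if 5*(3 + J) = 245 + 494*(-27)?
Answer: 13108/5 ≈ 2621.6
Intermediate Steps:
J = -13108/5 (J = -3 + (245 + 494*(-27))/5 = -3 + (245 - 13338)/5 = -3 + (⅕)*(-13093) = -3 - 13093/5 = -13108/5 ≈ -2621.6)
-J = -1*(-13108/5) = 13108/5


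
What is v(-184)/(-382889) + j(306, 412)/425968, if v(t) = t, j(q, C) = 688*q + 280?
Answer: 10099305303/20387307694 ≈ 0.49537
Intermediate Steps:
j(q, C) = 280 + 688*q
v(-184)/(-382889) + j(306, 412)/425968 = -184/(-382889) + (280 + 688*306)/425968 = -184*(-1/382889) + (280 + 210528)*(1/425968) = 184/382889 + 210808*(1/425968) = 184/382889 + 26351/53246 = 10099305303/20387307694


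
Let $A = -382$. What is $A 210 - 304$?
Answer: $-80524$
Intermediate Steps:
$A 210 - 304 = \left(-382\right) 210 - 304 = -80220 - 304 = -80524$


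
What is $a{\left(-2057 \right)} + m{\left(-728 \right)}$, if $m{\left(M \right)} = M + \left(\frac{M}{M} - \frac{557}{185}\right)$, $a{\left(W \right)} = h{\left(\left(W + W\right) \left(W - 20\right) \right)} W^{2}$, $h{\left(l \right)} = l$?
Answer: $\frac{6688690422893518}{185} \approx 3.6155 \cdot 10^{13}$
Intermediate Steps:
$a{\left(W \right)} = 2 W^{3} \left(-20 + W\right)$ ($a{\left(W \right)} = \left(W + W\right) \left(W - 20\right) W^{2} = 2 W \left(-20 + W\right) W^{2} = 2 W^{3} \left(-20 + W\right)$)
$m{\left(M \right)} = - \frac{372}{185} + M$ ($m{\left(M \right)} = M + \left(1 - \frac{557}{185}\right) = M - \frac{372}{185} = - \frac{372}{185} + M$)
$a{\left(-2057 \right)} + m{\left(-728 \right)} = 2 \left(-2057\right)^{3} \left(-20 - 2057\right) - \frac{135052}{185} = 2 \left(-8703679193\right) \left(-2077\right) - \frac{135052}{185} = 36155083367722 - \frac{135052}{185} = \frac{6688690422893518}{185}$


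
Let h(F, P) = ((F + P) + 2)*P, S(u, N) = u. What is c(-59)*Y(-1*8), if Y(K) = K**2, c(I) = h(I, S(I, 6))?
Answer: 438016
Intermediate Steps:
h(F, P) = P*(2 + F + P) (h(F, P) = (2 + F + P)*P = P*(2 + F + P))
c(I) = I*(2 + 2*I) (c(I) = I*(2 + I + I) = I*(2 + 2*I))
c(-59)*Y(-1*8) = (2*(-59)*(1 - 59))*(-1*8)**2 = (2*(-59)*(-58))*(-8)**2 = 6844*64 = 438016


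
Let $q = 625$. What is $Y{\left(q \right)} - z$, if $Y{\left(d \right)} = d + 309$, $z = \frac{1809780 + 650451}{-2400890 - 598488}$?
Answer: $\frac{2803879283}{2999378} \approx 934.82$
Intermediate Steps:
$z = - \frac{2460231}{2999378}$ ($z = \frac{2460231}{-2999378} = 2460231 \left(- \frac{1}{2999378}\right) = - \frac{2460231}{2999378} \approx -0.82025$)
$Y{\left(d \right)} = 309 + d$
$Y{\left(q \right)} - z = \left(309 + 625\right) - - \frac{2460231}{2999378} = 934 + \frac{2460231}{2999378} = \frac{2803879283}{2999378}$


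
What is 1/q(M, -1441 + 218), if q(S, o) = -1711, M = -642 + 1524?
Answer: -1/1711 ≈ -0.00058445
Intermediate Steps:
M = 882
1/q(M, -1441 + 218) = 1/(-1711) = -1/1711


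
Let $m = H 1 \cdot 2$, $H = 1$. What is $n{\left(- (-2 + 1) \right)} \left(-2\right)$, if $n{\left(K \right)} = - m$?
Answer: $4$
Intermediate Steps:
$m = 2$ ($m = 1 \cdot 1 \cdot 2 = 1 \cdot 2 = 2$)
$n{\left(K \right)} = -2$ ($n{\left(K \right)} = \left(-1\right) 2 = -2$)
$n{\left(- (-2 + 1) \right)} \left(-2\right) = \left(-2\right) \left(-2\right) = 4$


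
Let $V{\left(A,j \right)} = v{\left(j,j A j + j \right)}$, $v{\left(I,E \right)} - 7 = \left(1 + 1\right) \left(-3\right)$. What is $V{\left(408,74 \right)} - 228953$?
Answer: $-228952$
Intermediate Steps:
$v{\left(I,E \right)} = 1$ ($v{\left(I,E \right)} = 7 + \left(1 + 1\right) \left(-3\right) = 7 + 2 \left(-3\right) = 7 - 6 = 1$)
$V{\left(A,j \right)} = 1$
$V{\left(408,74 \right)} - 228953 = 1 - 228953 = -228952$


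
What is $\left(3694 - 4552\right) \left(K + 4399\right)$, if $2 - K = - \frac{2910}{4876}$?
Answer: $- \frac{4603638897}{1219} \approx -3.7766 \cdot 10^{6}$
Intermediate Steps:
$K = \frac{6331}{2438}$ ($K = 2 - - \frac{2910}{4876} = 2 - \left(-2910\right) \frac{1}{4876} = 2 - - \frac{1455}{2438} = 2 + \frac{1455}{2438} = \frac{6331}{2438} \approx 2.5968$)
$\left(3694 - 4552\right) \left(K + 4399\right) = \left(3694 - 4552\right) \left(\frac{6331}{2438} + 4399\right) = \left(-858\right) \frac{10731093}{2438} = - \frac{4603638897}{1219}$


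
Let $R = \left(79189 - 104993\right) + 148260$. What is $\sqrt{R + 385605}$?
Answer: $\sqrt{508061} \approx 712.78$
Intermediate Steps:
$R = 122456$ ($R = -25804 + 148260 = 122456$)
$\sqrt{R + 385605} = \sqrt{122456 + 385605} = \sqrt{508061}$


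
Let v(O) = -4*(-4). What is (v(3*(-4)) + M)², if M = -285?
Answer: 72361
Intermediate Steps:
v(O) = 16
(v(3*(-4)) + M)² = (16 - 285)² = (-269)² = 72361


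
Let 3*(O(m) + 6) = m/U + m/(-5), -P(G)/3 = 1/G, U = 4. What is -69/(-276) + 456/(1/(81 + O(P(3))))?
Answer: 683853/20 ≈ 34193.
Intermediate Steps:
P(G) = -3/G
O(m) = -6 + m/60 (O(m) = -6 + (m/4 + m/(-5))/3 = -6 + (m*(¼) + m*(-⅕))/3 = -6 + (m/4 - m/5)/3 = -6 + (m/20)/3 = -6 + m/60)
-69/(-276) + 456/(1/(81 + O(P(3)))) = -69/(-276) + 456/(1/(81 + (-6 + (-3/3)/60))) = -69*(-1/276) + 456/(1/(81 + (-6 + (-3*⅓)/60))) = ¼ + 456/(1/(81 + (-6 + (1/60)*(-1)))) = ¼ + 456/(1/(81 + (-6 - 1/60))) = ¼ + 456/(1/(81 - 361/60)) = ¼ + 456/(1/(4499/60)) = ¼ + 456/(60/4499) = ¼ + 456*(4499/60) = ¼ + 170962/5 = 683853/20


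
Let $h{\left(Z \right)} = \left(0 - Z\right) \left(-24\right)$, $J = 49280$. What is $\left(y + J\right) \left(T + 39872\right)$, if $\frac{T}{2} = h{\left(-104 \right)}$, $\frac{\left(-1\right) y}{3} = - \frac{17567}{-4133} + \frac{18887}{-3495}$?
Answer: $\frac{1655384938672256}{962989} \approx 1.719 \cdot 10^{9}$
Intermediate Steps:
$y = \frac{16663306}{4814945}$ ($y = - 3 \left(- \frac{17567}{-4133} + \frac{18887}{-3495}\right) = - 3 \left(\left(-17567\right) \left(- \frac{1}{4133}\right) + 18887 \left(- \frac{1}{3495}\right)\right) = - 3 \left(\frac{17567}{4133} - \frac{18887}{3495}\right) = \left(-3\right) \left(- \frac{16663306}{14444835}\right) = \frac{16663306}{4814945} \approx 3.4607$)
$h{\left(Z \right)} = 24 Z$ ($h{\left(Z \right)} = - Z \left(-24\right) = 24 Z$)
$T = -4992$ ($T = 2 \cdot 24 \left(-104\right) = 2 \left(-2496\right) = -4992$)
$\left(y + J\right) \left(T + 39872\right) = \left(\frac{16663306}{4814945} + 49280\right) \left(-4992 + 39872\right) = \frac{237297152906}{4814945} \cdot 34880 = \frac{1655384938672256}{962989}$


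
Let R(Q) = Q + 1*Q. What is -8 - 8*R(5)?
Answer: -88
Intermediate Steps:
R(Q) = 2*Q (R(Q) = Q + Q = 2*Q)
-8 - 8*R(5) = -8 - 16*5 = -8 - 8*10 = -8 - 80 = -88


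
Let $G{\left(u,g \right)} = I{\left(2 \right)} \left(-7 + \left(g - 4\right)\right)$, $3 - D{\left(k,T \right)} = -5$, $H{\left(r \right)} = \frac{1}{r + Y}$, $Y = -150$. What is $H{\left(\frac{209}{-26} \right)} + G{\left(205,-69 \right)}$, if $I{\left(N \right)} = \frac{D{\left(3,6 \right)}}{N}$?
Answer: $- \frac{1314906}{4109} \approx -320.01$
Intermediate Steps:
$H{\left(r \right)} = \frac{1}{-150 + r}$ ($H{\left(r \right)} = \frac{1}{r - 150} = \frac{1}{-150 + r}$)
$D{\left(k,T \right)} = 8$ ($D{\left(k,T \right)} = 3 - -5 = 3 + 5 = 8$)
$I{\left(N \right)} = \frac{8}{N}$
$G{\left(u,g \right)} = -44 + 4 g$ ($G{\left(u,g \right)} = \frac{8}{2} \left(-7 + \left(g - 4\right)\right) = 8 \cdot \frac{1}{2} \left(-7 + \left(g - 4\right)\right) = 4 \left(-7 + \left(-4 + g\right)\right) = 4 \left(-11 + g\right) = -44 + 4 g$)
$H{\left(\frac{209}{-26} \right)} + G{\left(205,-69 \right)} = \frac{1}{-150 + \frac{209}{-26}} + \left(-44 + 4 \left(-69\right)\right) = \frac{1}{-150 + 209 \left(- \frac{1}{26}\right)} - 320 = \frac{1}{-150 - \frac{209}{26}} - 320 = \frac{1}{- \frac{4109}{26}} - 320 = - \frac{26}{4109} - 320 = - \frac{1314906}{4109}$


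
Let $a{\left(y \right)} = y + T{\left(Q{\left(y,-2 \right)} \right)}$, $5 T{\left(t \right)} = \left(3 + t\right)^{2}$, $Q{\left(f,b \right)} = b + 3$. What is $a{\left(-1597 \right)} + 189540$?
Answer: $\frac{939731}{5} \approx 1.8795 \cdot 10^{5}$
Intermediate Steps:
$Q{\left(f,b \right)} = 3 + b$
$T{\left(t \right)} = \frac{\left(3 + t\right)^{2}}{5}$
$a{\left(y \right)} = \frac{16}{5} + y$ ($a{\left(y \right)} = y + \frac{\left(3 + \left(3 - 2\right)\right)^{2}}{5} = y + \frac{\left(3 + 1\right)^{2}}{5} = y + \frac{4^{2}}{5} = y + \frac{1}{5} \cdot 16 = y + \frac{16}{5} = \frac{16}{5} + y$)
$a{\left(-1597 \right)} + 189540 = \left(\frac{16}{5} - 1597\right) + 189540 = - \frac{7969}{5} + 189540 = \frac{939731}{5}$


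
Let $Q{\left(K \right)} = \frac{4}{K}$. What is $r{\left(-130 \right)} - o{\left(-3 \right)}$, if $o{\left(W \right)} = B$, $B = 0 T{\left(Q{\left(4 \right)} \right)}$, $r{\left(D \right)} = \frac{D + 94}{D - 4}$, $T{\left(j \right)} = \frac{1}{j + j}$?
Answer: $\frac{18}{67} \approx 0.26866$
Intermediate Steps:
$T{\left(j \right)} = \frac{1}{2 j}$
$r{\left(D \right)} = \frac{94 + D}{-4 + D}$
$B = 0$ ($B = 0 \frac{1}{2 \cdot \frac{4}{4}} = 0 \frac{1}{2 \cdot 4 \cdot \frac{1}{4}} = 0 \frac{1}{2 \cdot 1} = 0 \cdot \frac{1}{2} \cdot 1 = 0 \cdot \frac{1}{2} = 0$)
$o{\left(W \right)} = 0$
$r{\left(-130 \right)} - o{\left(-3 \right)} = \frac{94 - 130}{-4 - 130} - 0 = \frac{1}{-134} \left(-36\right) + 0 = \left(- \frac{1}{134}\right) \left(-36\right) + 0 = \frac{18}{67} + 0 = \frac{18}{67}$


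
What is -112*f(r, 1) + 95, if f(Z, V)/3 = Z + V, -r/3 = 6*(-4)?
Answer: -24433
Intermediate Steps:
r = 72 (r = -18*(-4) = -3*(-24) = 72)
f(Z, V) = 3*V + 3*Z (f(Z, V) = 3*(Z + V) = 3*(V + Z) = 3*V + 3*Z)
-112*f(r, 1) + 95 = -112*(3*1 + 3*72) + 95 = -112*(3 + 216) + 95 = -112*219 + 95 = -24528 + 95 = -24433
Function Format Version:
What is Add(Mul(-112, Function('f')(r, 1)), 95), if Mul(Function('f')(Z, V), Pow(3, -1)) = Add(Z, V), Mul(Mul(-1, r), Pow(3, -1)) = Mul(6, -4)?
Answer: -24433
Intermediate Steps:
r = 72 (r = Mul(-3, Mul(6, -4)) = Mul(-3, -24) = 72)
Function('f')(Z, V) = Add(Mul(3, V), Mul(3, Z)) (Function('f')(Z, V) = Mul(3, Add(Z, V)) = Mul(3, Add(V, Z)) = Add(Mul(3, V), Mul(3, Z)))
Add(Mul(-112, Function('f')(r, 1)), 95) = Add(Mul(-112, Add(Mul(3, 1), Mul(3, 72))), 95) = Add(Mul(-112, Add(3, 216)), 95) = Add(Mul(-112, 219), 95) = Add(-24528, 95) = -24433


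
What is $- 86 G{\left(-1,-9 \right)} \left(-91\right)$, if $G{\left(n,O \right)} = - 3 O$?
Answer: $211302$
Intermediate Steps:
$- 86 G{\left(-1,-9 \right)} \left(-91\right) = - 86 \left(\left(-3\right) \left(-9\right)\right) \left(-91\right) = \left(-86\right) 27 \left(-91\right) = \left(-2322\right) \left(-91\right) = 211302$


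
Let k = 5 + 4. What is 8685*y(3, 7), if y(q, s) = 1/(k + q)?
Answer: 2895/4 ≈ 723.75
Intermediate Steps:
k = 9
y(q, s) = 1/(9 + q)
8685*y(3, 7) = 8685/(9 + 3) = 8685/12 = 8685*(1/12) = 2895/4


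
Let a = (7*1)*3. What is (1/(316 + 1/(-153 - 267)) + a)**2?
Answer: 7770262175361/17614332961 ≈ 441.13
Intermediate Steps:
a = 21 (a = 7*3 = 21)
(1/(316 + 1/(-153 - 267)) + a)**2 = (1/(316 + 1/(-153 - 267)) + 21)**2 = (1/(316 + 1/(-420)) + 21)**2 = (1/(316 - 1/420) + 21)**2 = (1/(132719/420) + 21)**2 = (420/132719 + 21)**2 = (2787519/132719)**2 = 7770262175361/17614332961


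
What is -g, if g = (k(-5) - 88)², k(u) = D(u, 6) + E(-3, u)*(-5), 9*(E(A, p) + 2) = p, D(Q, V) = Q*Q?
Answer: -204304/81 ≈ -2522.3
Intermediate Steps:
D(Q, V) = Q²
E(A, p) = -2 + p/9
k(u) = 10 + u² - 5*u/9 (k(u) = u² + (-2 + u/9)*(-5) = u² + (10 - 5*u/9) = 10 + u² - 5*u/9)
g = 204304/81 (g = ((10 + (-5)² - 5/9*(-5)) - 88)² = ((10 + 25 + 25/9) - 88)² = (340/9 - 88)² = (-452/9)² = 204304/81 ≈ 2522.3)
-g = -1*204304/81 = -204304/81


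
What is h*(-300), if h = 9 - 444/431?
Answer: -1030500/431 ≈ -2391.0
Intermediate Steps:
h = 3435/431 (h = 9 - 444/431 = 3435/431 ≈ 7.9698)
h*(-300) = (3435/431)*(-300) = -1030500/431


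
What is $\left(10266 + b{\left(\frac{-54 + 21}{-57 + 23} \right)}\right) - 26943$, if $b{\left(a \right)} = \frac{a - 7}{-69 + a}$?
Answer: $- \frac{38573696}{2313} \approx -16677.0$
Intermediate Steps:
$b{\left(a \right)} = \frac{-7 + a}{-69 + a}$
$\left(10266 + b{\left(\frac{-54 + 21}{-57 + 23} \right)}\right) - 26943 = \left(10266 + \frac{-7 + \frac{-54 + 21}{-57 + 23}}{-69 + \frac{-54 + 21}{-57 + 23}}\right) - 26943 = \left(10266 + \frac{-7 - \frac{33}{-34}}{-69 - \frac{33}{-34}}\right) - 26943 = \left(10266 + \frac{-7 - - \frac{33}{34}}{-69 - - \frac{33}{34}}\right) - 26943 = \left(10266 + \frac{-7 + \frac{33}{34}}{-69 + \frac{33}{34}}\right) - 26943 = \left(10266 + \frac{1}{- \frac{2313}{34}} \left(- \frac{205}{34}\right)\right) - 26943 = \left(10266 - - \frac{205}{2313}\right) - 26943 = \left(10266 + \frac{205}{2313}\right) - 26943 = \frac{23745463}{2313} - 26943 = - \frac{38573696}{2313}$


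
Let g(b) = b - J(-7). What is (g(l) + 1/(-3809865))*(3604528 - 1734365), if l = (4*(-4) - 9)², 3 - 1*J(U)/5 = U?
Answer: 4096914418976962/3809865 ≈ 1.0753e+9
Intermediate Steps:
J(U) = 15 - 5*U
l = 625 (l = (-16 - 9)² = (-25)² = 625)
g(b) = -50 + b (g(b) = b - (15 - 5*(-7)) = b - (15 + 35) = b - 1*50 = b - 50 = -50 + b)
(g(l) + 1/(-3809865))*(3604528 - 1734365) = ((-50 + 625) + 1/(-3809865))*(3604528 - 1734365) = (575 - 1/3809865)*1870163 = (2190672374/3809865)*1870163 = 4096914418976962/3809865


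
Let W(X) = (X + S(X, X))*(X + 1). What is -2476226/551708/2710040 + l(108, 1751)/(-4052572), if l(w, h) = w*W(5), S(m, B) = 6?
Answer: -1333433702272279/757400757302584880 ≈ -0.0017605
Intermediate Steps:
W(X) = (1 + X)*(6 + X) (W(X) = (X + 6)*(X + 1) = (6 + X)*(1 + X) = (1 + X)*(6 + X))
l(w, h) = 66*w (l(w, h) = w*(6 + 5² + 7*5) = w*(6 + 25 + 35) = w*66 = 66*w)
-2476226/551708/2710040 + l(108, 1751)/(-4052572) = -2476226/551708/2710040 + (66*108)/(-4052572) = -2476226*1/551708*(1/2710040) + 7128*(-1/4052572) = -1238113/275854*1/2710040 - 1782/1013143 = -1238113/747575374160 - 1782/1013143 = -1333433702272279/757400757302584880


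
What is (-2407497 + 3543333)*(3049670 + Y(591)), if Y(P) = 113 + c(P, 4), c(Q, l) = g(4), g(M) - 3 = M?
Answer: 3464061274440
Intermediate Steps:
g(M) = 3 + M
c(Q, l) = 7 (c(Q, l) = 3 + 4 = 7)
Y(P) = 120 (Y(P) = 113 + 7 = 120)
(-2407497 + 3543333)*(3049670 + Y(591)) = (-2407497 + 3543333)*(3049670 + 120) = 1135836*3049790 = 3464061274440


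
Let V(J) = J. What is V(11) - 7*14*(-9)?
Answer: 893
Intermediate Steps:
V(11) - 7*14*(-9) = 11 - 7*14*(-9) = 11 - 98*(-9) = 11 - 1*(-882) = 11 + 882 = 893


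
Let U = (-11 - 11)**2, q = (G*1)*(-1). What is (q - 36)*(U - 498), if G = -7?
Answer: 406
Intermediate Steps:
q = 7 (q = -7*1*(-1) = -7*(-1) = 7)
U = 484 (U = (-22)**2 = 484)
(q - 36)*(U - 498) = (7 - 36)*(484 - 498) = -29*(-14) = 406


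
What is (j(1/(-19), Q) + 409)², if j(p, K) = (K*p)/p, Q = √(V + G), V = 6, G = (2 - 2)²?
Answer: (409 + √6)² ≈ 1.6929e+5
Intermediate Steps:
G = 0 (G = 0² = 0)
Q = √6 (Q = √(6 + 0) = √6 ≈ 2.4495)
j(p, K) = K
(j(1/(-19), Q) + 409)² = (√6 + 409)² = (409 + √6)²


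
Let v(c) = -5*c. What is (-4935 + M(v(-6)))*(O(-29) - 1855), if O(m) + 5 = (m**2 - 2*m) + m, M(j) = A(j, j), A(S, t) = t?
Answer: 4855950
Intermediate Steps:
M(j) = j
O(m) = -5 + m**2 - m (O(m) = -5 + ((m**2 - 2*m) + m) = -5 + (m**2 - m) = -5 + m**2 - m)
(-4935 + M(v(-6)))*(O(-29) - 1855) = (-4935 - 5*(-6))*((-5 + (-29)**2 - 1*(-29)) - 1855) = (-4935 + 30)*((-5 + 841 + 29) - 1855) = -4905*(865 - 1855) = -4905*(-990) = 4855950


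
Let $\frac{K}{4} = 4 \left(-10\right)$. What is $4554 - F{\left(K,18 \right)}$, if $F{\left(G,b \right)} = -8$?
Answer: $4562$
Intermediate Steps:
$K = -160$ ($K = 4 \cdot 4 \left(-10\right) = 4 \left(-40\right) = -160$)
$4554 - F{\left(K,18 \right)} = 4554 - -8 = 4554 + 8 = 4562$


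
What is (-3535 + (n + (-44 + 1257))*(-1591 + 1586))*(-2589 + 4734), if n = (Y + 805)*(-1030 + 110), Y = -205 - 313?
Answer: 2811237000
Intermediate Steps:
Y = -518
n = -264040 (n = (-518 + 805)*(-1030 + 110) = 287*(-920) = -264040)
(-3535 + (n + (-44 + 1257))*(-1591 + 1586))*(-2589 + 4734) = (-3535 + (-264040 + (-44 + 1257))*(-1591 + 1586))*(-2589 + 4734) = (-3535 + (-264040 + 1213)*(-5))*2145 = (-3535 - 262827*(-5))*2145 = (-3535 + 1314135)*2145 = 1310600*2145 = 2811237000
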